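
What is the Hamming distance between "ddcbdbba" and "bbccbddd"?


Comparing "ddcbdbba" and "bbccbddd" position by position:
  Position 0: 'd' vs 'b' => differ
  Position 1: 'd' vs 'b' => differ
  Position 2: 'c' vs 'c' => same
  Position 3: 'b' vs 'c' => differ
  Position 4: 'd' vs 'b' => differ
  Position 5: 'b' vs 'd' => differ
  Position 6: 'b' vs 'd' => differ
  Position 7: 'a' vs 'd' => differ
Total differences (Hamming distance): 7

7


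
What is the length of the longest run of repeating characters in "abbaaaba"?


Input: "abbaaaba"
Scanning for longest run:
  Position 1 ('b'): new char, reset run to 1
  Position 2 ('b'): continues run of 'b', length=2
  Position 3 ('a'): new char, reset run to 1
  Position 4 ('a'): continues run of 'a', length=2
  Position 5 ('a'): continues run of 'a', length=3
  Position 6 ('b'): new char, reset run to 1
  Position 7 ('a'): new char, reset run to 1
Longest run: 'a' with length 3

3


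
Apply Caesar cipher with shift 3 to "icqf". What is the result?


Caesar cipher: shift "icqf" by 3
  'i' (pos 8) + 3 = pos 11 = 'l'
  'c' (pos 2) + 3 = pos 5 = 'f'
  'q' (pos 16) + 3 = pos 19 = 't'
  'f' (pos 5) + 3 = pos 8 = 'i'
Result: lfti

lfti


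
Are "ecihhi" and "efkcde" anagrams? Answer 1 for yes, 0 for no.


Strings: "ecihhi", "efkcde"
Sorted first:  cehhii
Sorted second: cdeefk
Differ at position 1: 'e' vs 'd' => not anagrams

0


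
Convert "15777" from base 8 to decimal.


Input: "15777" in base 8
Positional expansion:
  Digit '1' (value 1) x 8^4 = 4096
  Digit '5' (value 5) x 8^3 = 2560
  Digit '7' (value 7) x 8^2 = 448
  Digit '7' (value 7) x 8^1 = 56
  Digit '7' (value 7) x 8^0 = 7
Sum = 7167

7167


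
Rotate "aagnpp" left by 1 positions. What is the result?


Input: "aagnpp", rotate left by 1
First 1 characters: "a"
Remaining characters: "agnpp"
Concatenate remaining + first: "agnpp" + "a" = "agnppa"

agnppa


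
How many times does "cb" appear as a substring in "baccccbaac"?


Searching for "cb" in "baccccbaac"
Scanning each position:
  Position 0: "ba" => no
  Position 1: "ac" => no
  Position 2: "cc" => no
  Position 3: "cc" => no
  Position 4: "cc" => no
  Position 5: "cb" => MATCH
  Position 6: "ba" => no
  Position 7: "aa" => no
  Position 8: "ac" => no
Total occurrences: 1

1


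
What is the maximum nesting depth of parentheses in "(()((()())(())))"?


Input: "(()((()())(())))"
Tracking depth:
  Position 0 '(': depth becomes 1
  Position 1 '(': depth becomes 2
  Position 2 ')': depth becomes 1
  Position 3 '(': depth becomes 2
  Position 4 '(': depth becomes 3
  Position 5 '(': depth becomes 4
  Position 6 ')': depth becomes 3
  Position 7 '(': depth becomes 4
  Position 8 ')': depth becomes 3
  Position 9 ')': depth becomes 2
  Position 10 '(': depth becomes 3
  Position 11 '(': depth becomes 4
  Position 12 ')': depth becomes 3
  Position 13 ')': depth becomes 2
  Position 14 ')': depth becomes 1
  Position 15 ')': depth becomes 0
Maximum depth reached: 4

4


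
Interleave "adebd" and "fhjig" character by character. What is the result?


Interleaving "adebd" and "fhjig":
  Position 0: 'a' from first, 'f' from second => "af"
  Position 1: 'd' from first, 'h' from second => "dh"
  Position 2: 'e' from first, 'j' from second => "ej"
  Position 3: 'b' from first, 'i' from second => "bi"
  Position 4: 'd' from first, 'g' from second => "dg"
Result: afdhejbidg

afdhejbidg


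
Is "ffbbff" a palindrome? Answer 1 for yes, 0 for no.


Input: ffbbff
Reversed: ffbbff
  Compare pos 0 ('f') with pos 5 ('f'): match
  Compare pos 1 ('f') with pos 4 ('f'): match
  Compare pos 2 ('b') with pos 3 ('b'): match
Result: palindrome

1


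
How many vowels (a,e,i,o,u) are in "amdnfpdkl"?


Input: amdnfpdkl
Checking each character:
  'a' at position 0: vowel (running total: 1)
  'm' at position 1: consonant
  'd' at position 2: consonant
  'n' at position 3: consonant
  'f' at position 4: consonant
  'p' at position 5: consonant
  'd' at position 6: consonant
  'k' at position 7: consonant
  'l' at position 8: consonant
Total vowels: 1

1


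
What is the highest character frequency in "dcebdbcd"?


Input: dcebdbcd
Character counts:
  'b': 2
  'c': 2
  'd': 3
  'e': 1
Maximum frequency: 3

3


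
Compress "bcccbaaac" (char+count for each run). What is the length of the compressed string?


Input: bcccbaaac
Runs:
  'b' x 1 => "b1"
  'c' x 3 => "c3"
  'b' x 1 => "b1"
  'a' x 3 => "a3"
  'c' x 1 => "c1"
Compressed: "b1c3b1a3c1"
Compressed length: 10

10


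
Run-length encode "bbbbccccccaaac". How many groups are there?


Input: bbbbccccccaaac
Scanning for consecutive runs:
  Group 1: 'b' x 4 (positions 0-3)
  Group 2: 'c' x 6 (positions 4-9)
  Group 3: 'a' x 3 (positions 10-12)
  Group 4: 'c' x 1 (positions 13-13)
Total groups: 4

4


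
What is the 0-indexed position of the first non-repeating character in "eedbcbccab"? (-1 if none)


Input: eedbcbccab
Character frequencies:
  'a': 1
  'b': 3
  'c': 3
  'd': 1
  'e': 2
Scanning left to right for freq == 1:
  Position 0 ('e'): freq=2, skip
  Position 1 ('e'): freq=2, skip
  Position 2 ('d'): unique! => answer = 2

2


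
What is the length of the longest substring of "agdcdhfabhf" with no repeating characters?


Input: "agdcdhfabhf"
Sliding window (track last position of each char):
  Position 0 ('a'): window [0,0] length 1 -- new best
  Position 1 ('g'): window [0,1] length 2 -- new best
  Position 2 ('d'): window [0,2] length 3 -- new best
  Position 3 ('c'): window [0,3] length 4 -- new best
  Position 4 ('d'): repeat (last at 2), move window start to 3
  Position 4 ('d'): window [3,4] length 2
  Position 5 ('h'): window [3,5] length 3
  Position 6 ('f'): window [3,6] length 4
  Position 7 ('a'): window [3,7] length 5 -- new best
  Position 8 ('b'): window [3,8] length 6 -- new best
  Position 9 ('h'): repeat (last at 5), move window start to 6
  Position 9 ('h'): window [6,9] length 4
  Position 10 ('f'): repeat (last at 6), move window start to 7
  Position 10 ('f'): window [7,10] length 4
Longest substring with no repeats: "cdhfab" with length 6

6


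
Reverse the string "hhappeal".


Input: hhappeal
Reading characters right to left:
  Position 7: 'l'
  Position 6: 'a'
  Position 5: 'e'
  Position 4: 'p'
  Position 3: 'p'
  Position 2: 'a'
  Position 1: 'h'
  Position 0: 'h'
Reversed: laeppahh

laeppahh


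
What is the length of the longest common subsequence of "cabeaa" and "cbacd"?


LCS of "cabeaa" and "cbacd"
DP table:
           c    b    a    c    d
      0    0    0    0    0    0
  c   0    1    1    1    1    1
  a   0    1    1    2    2    2
  b   0    1    2    2    2    2
  e   0    1    2    2    2    2
  a   0    1    2    3    3    3
  a   0    1    2    3    3    3
LCS length = dp[6][5] = 3

3


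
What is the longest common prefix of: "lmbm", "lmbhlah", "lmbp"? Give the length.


Words: lmbm, lmbhlah, lmbp
  Position 0: all 'l' => match
  Position 1: all 'm' => match
  Position 2: all 'b' => match
  Position 3: ('m', 'h', 'p') => mismatch, stop
LCP = "lmb" (length 3)

3


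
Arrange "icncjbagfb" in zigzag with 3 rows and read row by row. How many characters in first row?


Zigzag "icncjbagfb" into 3 rows:
Placing characters:
  'i' => row 0
  'c' => row 1
  'n' => row 2
  'c' => row 1
  'j' => row 0
  'b' => row 1
  'a' => row 2
  'g' => row 1
  'f' => row 0
  'b' => row 1
Rows:
  Row 0: "ijf"
  Row 1: "ccbgb"
  Row 2: "na"
First row length: 3

3


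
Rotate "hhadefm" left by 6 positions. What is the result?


Input: "hhadefm", rotate left by 6
First 6 characters: "hhadef"
Remaining characters: "m"
Concatenate remaining + first: "m" + "hhadef" = "mhhadef"

mhhadef


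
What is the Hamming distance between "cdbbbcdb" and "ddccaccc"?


Comparing "cdbbbcdb" and "ddccaccc" position by position:
  Position 0: 'c' vs 'd' => differ
  Position 1: 'd' vs 'd' => same
  Position 2: 'b' vs 'c' => differ
  Position 3: 'b' vs 'c' => differ
  Position 4: 'b' vs 'a' => differ
  Position 5: 'c' vs 'c' => same
  Position 6: 'd' vs 'c' => differ
  Position 7: 'b' vs 'c' => differ
Total differences (Hamming distance): 6

6


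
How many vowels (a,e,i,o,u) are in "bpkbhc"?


Input: bpkbhc
Checking each character:
  'b' at position 0: consonant
  'p' at position 1: consonant
  'k' at position 2: consonant
  'b' at position 3: consonant
  'h' at position 4: consonant
  'c' at position 5: consonant
Total vowels: 0

0


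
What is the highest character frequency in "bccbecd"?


Input: bccbecd
Character counts:
  'b': 2
  'c': 3
  'd': 1
  'e': 1
Maximum frequency: 3

3


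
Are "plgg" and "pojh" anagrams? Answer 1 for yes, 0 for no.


Strings: "plgg", "pojh"
Sorted first:  gglp
Sorted second: hjop
Differ at position 0: 'g' vs 'h' => not anagrams

0


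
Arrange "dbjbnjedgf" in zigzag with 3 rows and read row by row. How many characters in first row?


Zigzag "dbjbnjedgf" into 3 rows:
Placing characters:
  'd' => row 0
  'b' => row 1
  'j' => row 2
  'b' => row 1
  'n' => row 0
  'j' => row 1
  'e' => row 2
  'd' => row 1
  'g' => row 0
  'f' => row 1
Rows:
  Row 0: "dng"
  Row 1: "bbjdf"
  Row 2: "je"
First row length: 3

3


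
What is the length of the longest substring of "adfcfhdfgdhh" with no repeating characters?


Input: "adfcfhdfgdhh"
Sliding window (track last position of each char):
  Position 0 ('a'): window [0,0] length 1 -- new best
  Position 1 ('d'): window [0,1] length 2 -- new best
  Position 2 ('f'): window [0,2] length 3 -- new best
  Position 3 ('c'): window [0,3] length 4 -- new best
  Position 4 ('f'): repeat (last at 2), move window start to 3
  Position 4 ('f'): window [3,4] length 2
  Position 5 ('h'): window [3,5] length 3
  Position 6 ('d'): window [3,6] length 4
  Position 7 ('f'): repeat (last at 4), move window start to 5
  Position 7 ('f'): window [5,7] length 3
  Position 8 ('g'): window [5,8] length 4
  Position 9 ('d'): repeat (last at 6), move window start to 7
  Position 9 ('d'): window [7,9] length 3
  Position 10 ('h'): window [7,10] length 4
  Position 11 ('h'): repeat (last at 10), move window start to 11
  Position 11 ('h'): window [11,11] length 1
Longest substring with no repeats: "adfc" with length 4

4


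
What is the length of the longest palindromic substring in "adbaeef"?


Input: "adbaeef"
Checking substrings for palindromes:
  [4:6] "ee" (len 2) => palindrome
Longest palindromic substring: "ee" with length 2

2


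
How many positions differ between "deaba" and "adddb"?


Comparing "deaba" and "adddb" position by position:
  Position 0: 'd' vs 'a' => DIFFER
  Position 1: 'e' vs 'd' => DIFFER
  Position 2: 'a' vs 'd' => DIFFER
  Position 3: 'b' vs 'd' => DIFFER
  Position 4: 'a' vs 'b' => DIFFER
Positions that differ: 5

5


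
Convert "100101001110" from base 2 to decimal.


Input: "100101001110" in base 2
Positional expansion:
  Digit '1' (value 1) x 2^11 = 2048
  Digit '0' (value 0) x 2^10 = 0
  Digit '0' (value 0) x 2^9 = 0
  Digit '1' (value 1) x 2^8 = 256
  Digit '0' (value 0) x 2^7 = 0
  Digit '1' (value 1) x 2^6 = 64
  Digit '0' (value 0) x 2^5 = 0
  Digit '0' (value 0) x 2^4 = 0
  Digit '1' (value 1) x 2^3 = 8
  Digit '1' (value 1) x 2^2 = 4
  Digit '1' (value 1) x 2^1 = 2
  Digit '0' (value 0) x 2^0 = 0
Sum = 2382

2382


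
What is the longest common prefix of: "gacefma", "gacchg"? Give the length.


Words: gacefma, gacchg
  Position 0: all 'g' => match
  Position 1: all 'a' => match
  Position 2: all 'c' => match
  Position 3: ('e', 'c') => mismatch, stop
LCP = "gac" (length 3)

3


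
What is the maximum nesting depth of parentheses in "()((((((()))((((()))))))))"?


Input: "()((((((()))((((()))))))))"
Tracking depth:
  Position 0 '(': depth becomes 1
  Position 1 ')': depth becomes 0
  Position 2 '(': depth becomes 1
  Position 3 '(': depth becomes 2
  Position 4 '(': depth becomes 3
  Position 5 '(': depth becomes 4
  Position 6 '(': depth becomes 5
  Position 7 '(': depth becomes 6
  Position 8 '(': depth becomes 7
  Position 9 ')': depth becomes 6
  Position 10 ')': depth becomes 5
  Position 11 ')': depth becomes 4
  Position 12 '(': depth becomes 5
  Position 13 '(': depth becomes 6
  Position 14 '(': depth becomes 7
  Position 15 '(': depth becomes 8
  Position 16 '(': depth becomes 9
  Position 17 ')': depth becomes 8
  Position 18 ')': depth becomes 7
  Position 19 ')': depth becomes 6
  Position 20 ')': depth becomes 5
  Position 21 ')': depth becomes 4
  Position 22 ')': depth becomes 3
  Position 23 ')': depth becomes 2
  Position 24 ')': depth becomes 1
  Position 25 ')': depth becomes 0
Maximum depth reached: 9

9


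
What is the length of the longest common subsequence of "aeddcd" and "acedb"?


LCS of "aeddcd" and "acedb"
DP table:
           a    c    e    d    b
      0    0    0    0    0    0
  a   0    1    1    1    1    1
  e   0    1    1    2    2    2
  d   0    1    1    2    3    3
  d   0    1    1    2    3    3
  c   0    1    2    2    3    3
  d   0    1    2    2    3    3
LCS length = dp[6][5] = 3

3


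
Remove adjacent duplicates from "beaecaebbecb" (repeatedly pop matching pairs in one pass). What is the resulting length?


Input: beaecaebbecb
Stack-based adjacent duplicate removal:
  Read 'b': push. Stack: b
  Read 'e': push. Stack: be
  Read 'a': push. Stack: bea
  Read 'e': push. Stack: beae
  Read 'c': push. Stack: beaec
  Read 'a': push. Stack: beaeca
  Read 'e': push. Stack: beaecae
  Read 'b': push. Stack: beaecaeb
  Read 'b': matches stack top 'b' => pop. Stack: beaecae
  Read 'e': matches stack top 'e' => pop. Stack: beaeca
  Read 'c': push. Stack: beaecac
  Read 'b': push. Stack: beaecacb
Final stack: "beaecacb" (length 8)

8


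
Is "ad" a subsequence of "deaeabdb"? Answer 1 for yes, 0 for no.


Check if "ad" is a subsequence of "deaeabdb"
Greedy scan:
  Position 0 ('d'): no match needed
  Position 1 ('e'): no match needed
  Position 2 ('a'): matches sub[0] = 'a'
  Position 3 ('e'): no match needed
  Position 4 ('a'): no match needed
  Position 5 ('b'): no match needed
  Position 6 ('d'): matches sub[1] = 'd'
  Position 7 ('b'): no match needed
All 2 characters matched => is a subsequence

1


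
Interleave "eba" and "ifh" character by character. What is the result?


Interleaving "eba" and "ifh":
  Position 0: 'e' from first, 'i' from second => "ei"
  Position 1: 'b' from first, 'f' from second => "bf"
  Position 2: 'a' from first, 'h' from second => "ah"
Result: eibfah

eibfah


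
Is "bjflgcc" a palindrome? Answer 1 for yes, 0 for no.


Input: bjflgcc
Reversed: ccglfjb
  Compare pos 0 ('b') with pos 6 ('c'): MISMATCH
  Compare pos 1 ('j') with pos 5 ('c'): MISMATCH
  Compare pos 2 ('f') with pos 4 ('g'): MISMATCH
Result: not a palindrome

0


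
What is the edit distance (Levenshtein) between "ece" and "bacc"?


Computing edit distance: "ece" -> "bacc"
DP table:
           b    a    c    c
      0    1    2    3    4
  e   1    1    2    3    4
  c   2    2    2    2    3
  e   3    3    3    3    3
Edit distance = dp[3][4] = 3

3


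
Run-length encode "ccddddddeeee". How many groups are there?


Input: ccddddddeeee
Scanning for consecutive runs:
  Group 1: 'c' x 2 (positions 0-1)
  Group 2: 'd' x 6 (positions 2-7)
  Group 3: 'e' x 4 (positions 8-11)
Total groups: 3

3


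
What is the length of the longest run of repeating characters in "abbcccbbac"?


Input: "abbcccbbac"
Scanning for longest run:
  Position 1 ('b'): new char, reset run to 1
  Position 2 ('b'): continues run of 'b', length=2
  Position 3 ('c'): new char, reset run to 1
  Position 4 ('c'): continues run of 'c', length=2
  Position 5 ('c'): continues run of 'c', length=3
  Position 6 ('b'): new char, reset run to 1
  Position 7 ('b'): continues run of 'b', length=2
  Position 8 ('a'): new char, reset run to 1
  Position 9 ('c'): new char, reset run to 1
Longest run: 'c' with length 3

3


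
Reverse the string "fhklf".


Input: fhklf
Reading characters right to left:
  Position 4: 'f'
  Position 3: 'l'
  Position 2: 'k'
  Position 1: 'h'
  Position 0: 'f'
Reversed: flkhf

flkhf


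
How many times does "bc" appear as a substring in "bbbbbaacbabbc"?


Searching for "bc" in "bbbbbaacbabbc"
Scanning each position:
  Position 0: "bb" => no
  Position 1: "bb" => no
  Position 2: "bb" => no
  Position 3: "bb" => no
  Position 4: "ba" => no
  Position 5: "aa" => no
  Position 6: "ac" => no
  Position 7: "cb" => no
  Position 8: "ba" => no
  Position 9: "ab" => no
  Position 10: "bb" => no
  Position 11: "bc" => MATCH
Total occurrences: 1

1


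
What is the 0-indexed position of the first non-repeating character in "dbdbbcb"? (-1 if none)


Input: dbdbbcb
Character frequencies:
  'b': 4
  'c': 1
  'd': 2
Scanning left to right for freq == 1:
  Position 0 ('d'): freq=2, skip
  Position 1 ('b'): freq=4, skip
  Position 2 ('d'): freq=2, skip
  Position 3 ('b'): freq=4, skip
  Position 4 ('b'): freq=4, skip
  Position 5 ('c'): unique! => answer = 5

5


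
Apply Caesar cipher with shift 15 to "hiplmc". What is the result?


Caesar cipher: shift "hiplmc" by 15
  'h' (pos 7) + 15 = pos 22 = 'w'
  'i' (pos 8) + 15 = pos 23 = 'x'
  'p' (pos 15) + 15 = pos 4 = 'e'
  'l' (pos 11) + 15 = pos 0 = 'a'
  'm' (pos 12) + 15 = pos 1 = 'b'
  'c' (pos 2) + 15 = pos 17 = 'r'
Result: wxeabr

wxeabr


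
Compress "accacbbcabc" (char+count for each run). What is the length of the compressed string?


Input: accacbbcabc
Runs:
  'a' x 1 => "a1"
  'c' x 2 => "c2"
  'a' x 1 => "a1"
  'c' x 1 => "c1"
  'b' x 2 => "b2"
  'c' x 1 => "c1"
  'a' x 1 => "a1"
  'b' x 1 => "b1"
  'c' x 1 => "c1"
Compressed: "a1c2a1c1b2c1a1b1c1"
Compressed length: 18

18


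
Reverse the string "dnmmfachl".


Input: dnmmfachl
Reading characters right to left:
  Position 8: 'l'
  Position 7: 'h'
  Position 6: 'c'
  Position 5: 'a'
  Position 4: 'f'
  Position 3: 'm'
  Position 2: 'm'
  Position 1: 'n'
  Position 0: 'd'
Reversed: lhcafmmnd

lhcafmmnd


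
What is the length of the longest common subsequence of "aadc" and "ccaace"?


LCS of "aadc" and "ccaace"
DP table:
           c    c    a    a    c    e
      0    0    0    0    0    0    0
  a   0    0    0    1    1    1    1
  a   0    0    0    1    2    2    2
  d   0    0    0    1    2    2    2
  c   0    1    1    1    2    3    3
LCS length = dp[4][6] = 3

3


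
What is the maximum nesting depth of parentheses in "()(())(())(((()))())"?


Input: "()(())(())(((()))())"
Tracking depth:
  Position 0 '(': depth becomes 1
  Position 1 ')': depth becomes 0
  Position 2 '(': depth becomes 1
  Position 3 '(': depth becomes 2
  Position 4 ')': depth becomes 1
  Position 5 ')': depth becomes 0
  Position 6 '(': depth becomes 1
  Position 7 '(': depth becomes 2
  Position 8 ')': depth becomes 1
  Position 9 ')': depth becomes 0
  Position 10 '(': depth becomes 1
  Position 11 '(': depth becomes 2
  Position 12 '(': depth becomes 3
  Position 13 '(': depth becomes 4
  Position 14 ')': depth becomes 3
  Position 15 ')': depth becomes 2
  Position 16 ')': depth becomes 1
  Position 17 '(': depth becomes 2
  Position 18 ')': depth becomes 1
  Position 19 ')': depth becomes 0
Maximum depth reached: 4

4


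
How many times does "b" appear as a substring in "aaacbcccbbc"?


Searching for "b" in "aaacbcccbbc"
Scanning each position:
  Position 0: "a" => no
  Position 1: "a" => no
  Position 2: "a" => no
  Position 3: "c" => no
  Position 4: "b" => MATCH
  Position 5: "c" => no
  Position 6: "c" => no
  Position 7: "c" => no
  Position 8: "b" => MATCH
  Position 9: "b" => MATCH
  Position 10: "c" => no
Total occurrences: 3

3


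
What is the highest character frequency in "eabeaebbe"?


Input: eabeaebbe
Character counts:
  'a': 2
  'b': 3
  'e': 4
Maximum frequency: 4

4


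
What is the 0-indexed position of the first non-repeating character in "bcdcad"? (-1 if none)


Input: bcdcad
Character frequencies:
  'a': 1
  'b': 1
  'c': 2
  'd': 2
Scanning left to right for freq == 1:
  Position 0 ('b'): unique! => answer = 0

0


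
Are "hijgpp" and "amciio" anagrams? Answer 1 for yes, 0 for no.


Strings: "hijgpp", "amciio"
Sorted first:  ghijpp
Sorted second: aciimo
Differ at position 0: 'g' vs 'a' => not anagrams

0


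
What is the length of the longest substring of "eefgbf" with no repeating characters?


Input: "eefgbf"
Sliding window (track last position of each char):
  Position 0 ('e'): window [0,0] length 1 -- new best
  Position 1 ('e'): repeat (last at 0), move window start to 1
  Position 1 ('e'): window [1,1] length 1
  Position 2 ('f'): window [1,2] length 2 -- new best
  Position 3 ('g'): window [1,3] length 3 -- new best
  Position 4 ('b'): window [1,4] length 4 -- new best
  Position 5 ('f'): repeat (last at 2), move window start to 3
  Position 5 ('f'): window [3,5] length 3
Longest substring with no repeats: "efgb" with length 4

4


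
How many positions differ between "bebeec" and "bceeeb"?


Comparing "bebeec" and "bceeeb" position by position:
  Position 0: 'b' vs 'b' => same
  Position 1: 'e' vs 'c' => DIFFER
  Position 2: 'b' vs 'e' => DIFFER
  Position 3: 'e' vs 'e' => same
  Position 4: 'e' vs 'e' => same
  Position 5: 'c' vs 'b' => DIFFER
Positions that differ: 3

3


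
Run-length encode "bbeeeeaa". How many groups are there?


Input: bbeeeeaa
Scanning for consecutive runs:
  Group 1: 'b' x 2 (positions 0-1)
  Group 2: 'e' x 4 (positions 2-5)
  Group 3: 'a' x 2 (positions 6-7)
Total groups: 3

3


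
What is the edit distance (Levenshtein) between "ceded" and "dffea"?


Computing edit distance: "ceded" -> "dffea"
DP table:
           d    f    f    e    a
      0    1    2    3    4    5
  c   1    1    2    3    4    5
  e   2    2    2    3    3    4
  d   3    2    3    3    4    4
  e   4    3    3    4    3    4
  d   5    4    4    4    4    4
Edit distance = dp[5][5] = 4

4


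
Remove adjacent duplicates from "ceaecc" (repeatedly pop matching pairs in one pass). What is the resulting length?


Input: ceaecc
Stack-based adjacent duplicate removal:
  Read 'c': push. Stack: c
  Read 'e': push. Stack: ce
  Read 'a': push. Stack: cea
  Read 'e': push. Stack: ceae
  Read 'c': push. Stack: ceaec
  Read 'c': matches stack top 'c' => pop. Stack: ceae
Final stack: "ceae" (length 4)

4


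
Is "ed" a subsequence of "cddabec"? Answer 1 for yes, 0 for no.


Check if "ed" is a subsequence of "cddabec"
Greedy scan:
  Position 0 ('c'): no match needed
  Position 1 ('d'): no match needed
  Position 2 ('d'): no match needed
  Position 3 ('a'): no match needed
  Position 4 ('b'): no match needed
  Position 5 ('e'): matches sub[0] = 'e'
  Position 6 ('c'): no match needed
Only matched 1/2 characters => not a subsequence

0


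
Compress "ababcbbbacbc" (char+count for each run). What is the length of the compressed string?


Input: ababcbbbacbc
Runs:
  'a' x 1 => "a1"
  'b' x 1 => "b1"
  'a' x 1 => "a1"
  'b' x 1 => "b1"
  'c' x 1 => "c1"
  'b' x 3 => "b3"
  'a' x 1 => "a1"
  'c' x 1 => "c1"
  'b' x 1 => "b1"
  'c' x 1 => "c1"
Compressed: "a1b1a1b1c1b3a1c1b1c1"
Compressed length: 20

20


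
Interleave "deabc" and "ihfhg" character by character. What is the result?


Interleaving "deabc" and "ihfhg":
  Position 0: 'd' from first, 'i' from second => "di"
  Position 1: 'e' from first, 'h' from second => "eh"
  Position 2: 'a' from first, 'f' from second => "af"
  Position 3: 'b' from first, 'h' from second => "bh"
  Position 4: 'c' from first, 'g' from second => "cg"
Result: diehafbhcg

diehafbhcg


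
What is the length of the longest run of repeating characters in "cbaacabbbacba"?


Input: "cbaacabbbacba"
Scanning for longest run:
  Position 1 ('b'): new char, reset run to 1
  Position 2 ('a'): new char, reset run to 1
  Position 3 ('a'): continues run of 'a', length=2
  Position 4 ('c'): new char, reset run to 1
  Position 5 ('a'): new char, reset run to 1
  Position 6 ('b'): new char, reset run to 1
  Position 7 ('b'): continues run of 'b', length=2
  Position 8 ('b'): continues run of 'b', length=3
  Position 9 ('a'): new char, reset run to 1
  Position 10 ('c'): new char, reset run to 1
  Position 11 ('b'): new char, reset run to 1
  Position 12 ('a'): new char, reset run to 1
Longest run: 'b' with length 3

3


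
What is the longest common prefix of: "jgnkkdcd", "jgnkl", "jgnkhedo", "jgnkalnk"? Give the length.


Words: jgnkkdcd, jgnkl, jgnkhedo, jgnkalnk
  Position 0: all 'j' => match
  Position 1: all 'g' => match
  Position 2: all 'n' => match
  Position 3: all 'k' => match
  Position 4: ('k', 'l', 'h', 'a') => mismatch, stop
LCP = "jgnk" (length 4)

4


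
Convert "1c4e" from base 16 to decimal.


Input: "1c4e" in base 16
Positional expansion:
  Digit '1' (value 1) x 16^3 = 4096
  Digit 'c' (value 12) x 16^2 = 3072
  Digit '4' (value 4) x 16^1 = 64
  Digit 'e' (value 14) x 16^0 = 14
Sum = 7246

7246


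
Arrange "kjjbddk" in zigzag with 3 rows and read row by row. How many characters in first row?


Zigzag "kjjbddk" into 3 rows:
Placing characters:
  'k' => row 0
  'j' => row 1
  'j' => row 2
  'b' => row 1
  'd' => row 0
  'd' => row 1
  'k' => row 2
Rows:
  Row 0: "kd"
  Row 1: "jbd"
  Row 2: "jk"
First row length: 2

2


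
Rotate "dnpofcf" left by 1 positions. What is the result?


Input: "dnpofcf", rotate left by 1
First 1 characters: "d"
Remaining characters: "npofcf"
Concatenate remaining + first: "npofcf" + "d" = "npofcfd"

npofcfd


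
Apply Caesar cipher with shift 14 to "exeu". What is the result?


Caesar cipher: shift "exeu" by 14
  'e' (pos 4) + 14 = pos 18 = 's'
  'x' (pos 23) + 14 = pos 11 = 'l'
  'e' (pos 4) + 14 = pos 18 = 's'
  'u' (pos 20) + 14 = pos 8 = 'i'
Result: slsi

slsi


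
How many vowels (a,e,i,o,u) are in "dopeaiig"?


Input: dopeaiig
Checking each character:
  'd' at position 0: consonant
  'o' at position 1: vowel (running total: 1)
  'p' at position 2: consonant
  'e' at position 3: vowel (running total: 2)
  'a' at position 4: vowel (running total: 3)
  'i' at position 5: vowel (running total: 4)
  'i' at position 6: vowel (running total: 5)
  'g' at position 7: consonant
Total vowels: 5

5


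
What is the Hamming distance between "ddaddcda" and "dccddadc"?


Comparing "ddaddcda" and "dccddadc" position by position:
  Position 0: 'd' vs 'd' => same
  Position 1: 'd' vs 'c' => differ
  Position 2: 'a' vs 'c' => differ
  Position 3: 'd' vs 'd' => same
  Position 4: 'd' vs 'd' => same
  Position 5: 'c' vs 'a' => differ
  Position 6: 'd' vs 'd' => same
  Position 7: 'a' vs 'c' => differ
Total differences (Hamming distance): 4

4


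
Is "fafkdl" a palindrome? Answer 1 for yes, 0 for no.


Input: fafkdl
Reversed: ldkfaf
  Compare pos 0 ('f') with pos 5 ('l'): MISMATCH
  Compare pos 1 ('a') with pos 4 ('d'): MISMATCH
  Compare pos 2 ('f') with pos 3 ('k'): MISMATCH
Result: not a palindrome

0


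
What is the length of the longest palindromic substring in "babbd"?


Input: "babbd"
Checking substrings for palindromes:
  [0:3] "bab" (len 3) => palindrome
  [2:4] "bb" (len 2) => palindrome
Longest palindromic substring: "bab" with length 3

3


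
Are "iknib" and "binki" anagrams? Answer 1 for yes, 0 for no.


Strings: "iknib", "binki"
Sorted first:  biikn
Sorted second: biikn
Sorted forms match => anagrams

1


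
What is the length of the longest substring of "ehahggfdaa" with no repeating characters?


Input: "ehahggfdaa"
Sliding window (track last position of each char):
  Position 0 ('e'): window [0,0] length 1 -- new best
  Position 1 ('h'): window [0,1] length 2 -- new best
  Position 2 ('a'): window [0,2] length 3 -- new best
  Position 3 ('h'): repeat (last at 1), move window start to 2
  Position 3 ('h'): window [2,3] length 2
  Position 4 ('g'): window [2,4] length 3
  Position 5 ('g'): repeat (last at 4), move window start to 5
  Position 5 ('g'): window [5,5] length 1
  Position 6 ('f'): window [5,6] length 2
  Position 7 ('d'): window [5,7] length 3
  Position 8 ('a'): window [5,8] length 4 -- new best
  Position 9 ('a'): repeat (last at 8), move window start to 9
  Position 9 ('a'): window [9,9] length 1
Longest substring with no repeats: "gfda" with length 4

4


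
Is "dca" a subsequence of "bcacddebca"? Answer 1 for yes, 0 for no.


Check if "dca" is a subsequence of "bcacddebca"
Greedy scan:
  Position 0 ('b'): no match needed
  Position 1 ('c'): no match needed
  Position 2 ('a'): no match needed
  Position 3 ('c'): no match needed
  Position 4 ('d'): matches sub[0] = 'd'
  Position 5 ('d'): no match needed
  Position 6 ('e'): no match needed
  Position 7 ('b'): no match needed
  Position 8 ('c'): matches sub[1] = 'c'
  Position 9 ('a'): matches sub[2] = 'a'
All 3 characters matched => is a subsequence

1


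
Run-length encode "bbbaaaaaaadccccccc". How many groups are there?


Input: bbbaaaaaaadccccccc
Scanning for consecutive runs:
  Group 1: 'b' x 3 (positions 0-2)
  Group 2: 'a' x 7 (positions 3-9)
  Group 3: 'd' x 1 (positions 10-10)
  Group 4: 'c' x 7 (positions 11-17)
Total groups: 4

4


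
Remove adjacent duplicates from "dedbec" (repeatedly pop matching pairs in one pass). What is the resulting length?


Input: dedbec
Stack-based adjacent duplicate removal:
  Read 'd': push. Stack: d
  Read 'e': push. Stack: de
  Read 'd': push. Stack: ded
  Read 'b': push. Stack: dedb
  Read 'e': push. Stack: dedbe
  Read 'c': push. Stack: dedbec
Final stack: "dedbec" (length 6)

6


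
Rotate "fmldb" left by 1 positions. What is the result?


Input: "fmldb", rotate left by 1
First 1 characters: "f"
Remaining characters: "mldb"
Concatenate remaining + first: "mldb" + "f" = "mldbf"

mldbf


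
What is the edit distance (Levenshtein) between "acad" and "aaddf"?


Computing edit distance: "acad" -> "aaddf"
DP table:
           a    a    d    d    f
      0    1    2    3    4    5
  a   1    0    1    2    3    4
  c   2    1    1    2    3    4
  a   3    2    1    2    3    4
  d   4    3    2    1    2    3
Edit distance = dp[4][5] = 3

3


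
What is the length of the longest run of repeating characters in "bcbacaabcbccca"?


Input: "bcbacaabcbccca"
Scanning for longest run:
  Position 1 ('c'): new char, reset run to 1
  Position 2 ('b'): new char, reset run to 1
  Position 3 ('a'): new char, reset run to 1
  Position 4 ('c'): new char, reset run to 1
  Position 5 ('a'): new char, reset run to 1
  Position 6 ('a'): continues run of 'a', length=2
  Position 7 ('b'): new char, reset run to 1
  Position 8 ('c'): new char, reset run to 1
  Position 9 ('b'): new char, reset run to 1
  Position 10 ('c'): new char, reset run to 1
  Position 11 ('c'): continues run of 'c', length=2
  Position 12 ('c'): continues run of 'c', length=3
  Position 13 ('a'): new char, reset run to 1
Longest run: 'c' with length 3

3


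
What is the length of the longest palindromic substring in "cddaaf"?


Input: "cddaaf"
Checking substrings for palindromes:
  [1:3] "dd" (len 2) => palindrome
  [3:5] "aa" (len 2) => palindrome
Longest palindromic substring: "dd" with length 2

2


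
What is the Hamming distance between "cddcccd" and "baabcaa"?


Comparing "cddcccd" and "baabcaa" position by position:
  Position 0: 'c' vs 'b' => differ
  Position 1: 'd' vs 'a' => differ
  Position 2: 'd' vs 'a' => differ
  Position 3: 'c' vs 'b' => differ
  Position 4: 'c' vs 'c' => same
  Position 5: 'c' vs 'a' => differ
  Position 6: 'd' vs 'a' => differ
Total differences (Hamming distance): 6

6


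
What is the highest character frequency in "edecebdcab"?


Input: edecebdcab
Character counts:
  'a': 1
  'b': 2
  'c': 2
  'd': 2
  'e': 3
Maximum frequency: 3

3


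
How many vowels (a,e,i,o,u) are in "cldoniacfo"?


Input: cldoniacfo
Checking each character:
  'c' at position 0: consonant
  'l' at position 1: consonant
  'd' at position 2: consonant
  'o' at position 3: vowel (running total: 1)
  'n' at position 4: consonant
  'i' at position 5: vowel (running total: 2)
  'a' at position 6: vowel (running total: 3)
  'c' at position 7: consonant
  'f' at position 8: consonant
  'o' at position 9: vowel (running total: 4)
Total vowels: 4

4


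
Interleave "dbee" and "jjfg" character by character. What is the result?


Interleaving "dbee" and "jjfg":
  Position 0: 'd' from first, 'j' from second => "dj"
  Position 1: 'b' from first, 'j' from second => "bj"
  Position 2: 'e' from first, 'f' from second => "ef"
  Position 3: 'e' from first, 'g' from second => "eg"
Result: djbjefeg

djbjefeg


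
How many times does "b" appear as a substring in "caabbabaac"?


Searching for "b" in "caabbabaac"
Scanning each position:
  Position 0: "c" => no
  Position 1: "a" => no
  Position 2: "a" => no
  Position 3: "b" => MATCH
  Position 4: "b" => MATCH
  Position 5: "a" => no
  Position 6: "b" => MATCH
  Position 7: "a" => no
  Position 8: "a" => no
  Position 9: "c" => no
Total occurrences: 3

3


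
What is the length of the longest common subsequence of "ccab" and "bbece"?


LCS of "ccab" and "bbece"
DP table:
           b    b    e    c    e
      0    0    0    0    0    0
  c   0    0    0    0    1    1
  c   0    0    0    0    1    1
  a   0    0    0    0    1    1
  b   0    1    1    1    1    1
LCS length = dp[4][5] = 1

1


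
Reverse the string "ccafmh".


Input: ccafmh
Reading characters right to left:
  Position 5: 'h'
  Position 4: 'm'
  Position 3: 'f'
  Position 2: 'a'
  Position 1: 'c'
  Position 0: 'c'
Reversed: hmfacc

hmfacc


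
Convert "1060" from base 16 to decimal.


Input: "1060" in base 16
Positional expansion:
  Digit '1' (value 1) x 16^3 = 4096
  Digit '0' (value 0) x 16^2 = 0
  Digit '6' (value 6) x 16^1 = 96
  Digit '0' (value 0) x 16^0 = 0
Sum = 4192

4192


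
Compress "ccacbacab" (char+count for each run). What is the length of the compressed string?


Input: ccacbacab
Runs:
  'c' x 2 => "c2"
  'a' x 1 => "a1"
  'c' x 1 => "c1"
  'b' x 1 => "b1"
  'a' x 1 => "a1"
  'c' x 1 => "c1"
  'a' x 1 => "a1"
  'b' x 1 => "b1"
Compressed: "c2a1c1b1a1c1a1b1"
Compressed length: 16

16


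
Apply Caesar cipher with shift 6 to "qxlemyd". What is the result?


Caesar cipher: shift "qxlemyd" by 6
  'q' (pos 16) + 6 = pos 22 = 'w'
  'x' (pos 23) + 6 = pos 3 = 'd'
  'l' (pos 11) + 6 = pos 17 = 'r'
  'e' (pos 4) + 6 = pos 10 = 'k'
  'm' (pos 12) + 6 = pos 18 = 's'
  'y' (pos 24) + 6 = pos 4 = 'e'
  'd' (pos 3) + 6 = pos 9 = 'j'
Result: wdrksej

wdrksej


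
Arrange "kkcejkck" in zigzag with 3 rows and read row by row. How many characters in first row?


Zigzag "kkcejkck" into 3 rows:
Placing characters:
  'k' => row 0
  'k' => row 1
  'c' => row 2
  'e' => row 1
  'j' => row 0
  'k' => row 1
  'c' => row 2
  'k' => row 1
Rows:
  Row 0: "kj"
  Row 1: "kekk"
  Row 2: "cc"
First row length: 2

2


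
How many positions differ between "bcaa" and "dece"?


Comparing "bcaa" and "dece" position by position:
  Position 0: 'b' vs 'd' => DIFFER
  Position 1: 'c' vs 'e' => DIFFER
  Position 2: 'a' vs 'c' => DIFFER
  Position 3: 'a' vs 'e' => DIFFER
Positions that differ: 4

4


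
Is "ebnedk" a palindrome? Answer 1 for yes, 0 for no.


Input: ebnedk
Reversed: kdenbe
  Compare pos 0 ('e') with pos 5 ('k'): MISMATCH
  Compare pos 1 ('b') with pos 4 ('d'): MISMATCH
  Compare pos 2 ('n') with pos 3 ('e'): MISMATCH
Result: not a palindrome

0


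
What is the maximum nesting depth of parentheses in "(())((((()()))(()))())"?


Input: "(())((((()()))(()))())"
Tracking depth:
  Position 0 '(': depth becomes 1
  Position 1 '(': depth becomes 2
  Position 2 ')': depth becomes 1
  Position 3 ')': depth becomes 0
  Position 4 '(': depth becomes 1
  Position 5 '(': depth becomes 2
  Position 6 '(': depth becomes 3
  Position 7 '(': depth becomes 4
  Position 8 '(': depth becomes 5
  Position 9 ')': depth becomes 4
  Position 10 '(': depth becomes 5
  Position 11 ')': depth becomes 4
  Position 12 ')': depth becomes 3
  Position 13 ')': depth becomes 2
  Position 14 '(': depth becomes 3
  Position 15 '(': depth becomes 4
  Position 16 ')': depth becomes 3
  Position 17 ')': depth becomes 2
  Position 18 ')': depth becomes 1
  Position 19 '(': depth becomes 2
  Position 20 ')': depth becomes 1
  Position 21 ')': depth becomes 0
Maximum depth reached: 5

5


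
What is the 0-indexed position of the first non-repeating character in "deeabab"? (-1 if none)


Input: deeabab
Character frequencies:
  'a': 2
  'b': 2
  'd': 1
  'e': 2
Scanning left to right for freq == 1:
  Position 0 ('d'): unique! => answer = 0

0


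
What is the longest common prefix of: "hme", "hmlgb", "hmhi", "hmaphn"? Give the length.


Words: hme, hmlgb, hmhi, hmaphn
  Position 0: all 'h' => match
  Position 1: all 'm' => match
  Position 2: ('e', 'l', 'h', 'a') => mismatch, stop
LCP = "hm" (length 2)

2


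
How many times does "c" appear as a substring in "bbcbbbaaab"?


Searching for "c" in "bbcbbbaaab"
Scanning each position:
  Position 0: "b" => no
  Position 1: "b" => no
  Position 2: "c" => MATCH
  Position 3: "b" => no
  Position 4: "b" => no
  Position 5: "b" => no
  Position 6: "a" => no
  Position 7: "a" => no
  Position 8: "a" => no
  Position 9: "b" => no
Total occurrences: 1

1


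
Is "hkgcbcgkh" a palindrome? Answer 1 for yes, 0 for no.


Input: hkgcbcgkh
Reversed: hkgcbcgkh
  Compare pos 0 ('h') with pos 8 ('h'): match
  Compare pos 1 ('k') with pos 7 ('k'): match
  Compare pos 2 ('g') with pos 6 ('g'): match
  Compare pos 3 ('c') with pos 5 ('c'): match
Result: palindrome

1


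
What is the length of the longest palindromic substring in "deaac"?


Input: "deaac"
Checking substrings for palindromes:
  [2:4] "aa" (len 2) => palindrome
Longest palindromic substring: "aa" with length 2

2


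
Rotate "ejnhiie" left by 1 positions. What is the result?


Input: "ejnhiie", rotate left by 1
First 1 characters: "e"
Remaining characters: "jnhiie"
Concatenate remaining + first: "jnhiie" + "e" = "jnhiiee"

jnhiiee


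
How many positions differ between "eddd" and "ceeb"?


Comparing "eddd" and "ceeb" position by position:
  Position 0: 'e' vs 'c' => DIFFER
  Position 1: 'd' vs 'e' => DIFFER
  Position 2: 'd' vs 'e' => DIFFER
  Position 3: 'd' vs 'b' => DIFFER
Positions that differ: 4

4


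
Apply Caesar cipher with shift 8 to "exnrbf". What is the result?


Caesar cipher: shift "exnrbf" by 8
  'e' (pos 4) + 8 = pos 12 = 'm'
  'x' (pos 23) + 8 = pos 5 = 'f'
  'n' (pos 13) + 8 = pos 21 = 'v'
  'r' (pos 17) + 8 = pos 25 = 'z'
  'b' (pos 1) + 8 = pos 9 = 'j'
  'f' (pos 5) + 8 = pos 13 = 'n'
Result: mfvzjn

mfvzjn


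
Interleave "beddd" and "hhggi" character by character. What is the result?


Interleaving "beddd" and "hhggi":
  Position 0: 'b' from first, 'h' from second => "bh"
  Position 1: 'e' from first, 'h' from second => "eh"
  Position 2: 'd' from first, 'g' from second => "dg"
  Position 3: 'd' from first, 'g' from second => "dg"
  Position 4: 'd' from first, 'i' from second => "di"
Result: bhehdgdgdi

bhehdgdgdi


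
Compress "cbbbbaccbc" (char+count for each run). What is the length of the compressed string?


Input: cbbbbaccbc
Runs:
  'c' x 1 => "c1"
  'b' x 4 => "b4"
  'a' x 1 => "a1"
  'c' x 2 => "c2"
  'b' x 1 => "b1"
  'c' x 1 => "c1"
Compressed: "c1b4a1c2b1c1"
Compressed length: 12

12


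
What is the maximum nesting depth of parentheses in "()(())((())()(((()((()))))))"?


Input: "()(())((())()(((()((()))))))"
Tracking depth:
  Position 0 '(': depth becomes 1
  Position 1 ')': depth becomes 0
  Position 2 '(': depth becomes 1
  Position 3 '(': depth becomes 2
  Position 4 ')': depth becomes 1
  Position 5 ')': depth becomes 0
  Position 6 '(': depth becomes 1
  Position 7 '(': depth becomes 2
  Position 8 '(': depth becomes 3
  Position 9 ')': depth becomes 2
  Position 10 ')': depth becomes 1
  Position 11 '(': depth becomes 2
  Position 12 ')': depth becomes 1
  Position 13 '(': depth becomes 2
  Position 14 '(': depth becomes 3
  Position 15 '(': depth becomes 4
  Position 16 '(': depth becomes 5
  Position 17 ')': depth becomes 4
  Position 18 '(': depth becomes 5
  Position 19 '(': depth becomes 6
  Position 20 '(': depth becomes 7
  Position 21 ')': depth becomes 6
  Position 22 ')': depth becomes 5
  Position 23 ')': depth becomes 4
  Position 24 ')': depth becomes 3
  Position 25 ')': depth becomes 2
  Position 26 ')': depth becomes 1
  Position 27 ')': depth becomes 0
Maximum depth reached: 7

7
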